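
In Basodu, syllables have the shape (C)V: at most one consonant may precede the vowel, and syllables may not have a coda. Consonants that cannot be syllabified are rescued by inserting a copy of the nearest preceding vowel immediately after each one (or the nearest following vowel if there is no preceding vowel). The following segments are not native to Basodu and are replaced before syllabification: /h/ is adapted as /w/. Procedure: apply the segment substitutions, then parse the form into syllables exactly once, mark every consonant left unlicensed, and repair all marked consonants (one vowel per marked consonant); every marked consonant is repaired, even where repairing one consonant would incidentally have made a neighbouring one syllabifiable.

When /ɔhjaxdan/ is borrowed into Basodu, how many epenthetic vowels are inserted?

3

After substitution the input is /ɔwjaxdan/.
The unsyllabifiable consonants are /w/, /x/, /n/; each receives one epenthetic vowel.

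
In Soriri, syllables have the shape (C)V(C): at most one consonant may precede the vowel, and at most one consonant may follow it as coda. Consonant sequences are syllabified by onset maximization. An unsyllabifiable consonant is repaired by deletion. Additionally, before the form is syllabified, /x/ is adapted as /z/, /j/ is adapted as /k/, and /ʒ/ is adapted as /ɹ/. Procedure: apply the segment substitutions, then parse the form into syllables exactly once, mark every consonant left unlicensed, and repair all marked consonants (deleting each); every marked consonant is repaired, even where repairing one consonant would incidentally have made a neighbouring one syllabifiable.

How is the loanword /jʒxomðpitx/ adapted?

Substitution: /j/ → /k/, /ʒ/ → /ɹ/, /x/ → /z/, giving /kɹzomðpitz/.
Under (C)V(C), the unsyllabifiable consonants are /k/, /ɹ/, /ð/, /z/ (at most one coda consonant is licensed; onsets are limited to one consonant).
Deletion applies to /k/, /ɹ/, /ð/, /z/.

zompit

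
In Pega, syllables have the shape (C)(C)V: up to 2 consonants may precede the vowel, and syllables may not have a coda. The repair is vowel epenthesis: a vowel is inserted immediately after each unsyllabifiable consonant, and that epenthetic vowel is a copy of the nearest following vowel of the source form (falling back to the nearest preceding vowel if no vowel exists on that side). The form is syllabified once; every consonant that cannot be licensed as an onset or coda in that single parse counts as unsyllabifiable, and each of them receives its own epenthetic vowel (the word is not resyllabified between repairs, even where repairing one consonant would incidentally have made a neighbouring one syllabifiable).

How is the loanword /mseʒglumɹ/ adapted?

Syllabifying with onset maximization leaves /ʒ/, /m/, /ɹ/ stranded (no codas are permitted; onsets may contain at most 2 consonants).
Epenthesis after each stranded consonant: /ʒ/ → /ʒu/, /m/ → /mu/, /ɹ/ → /ɹu/.

mseʒuglumuɹu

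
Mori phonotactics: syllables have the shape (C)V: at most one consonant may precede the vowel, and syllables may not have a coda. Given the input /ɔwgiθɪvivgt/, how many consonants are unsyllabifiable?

Syllabifying with onset maximization leaves /w/, /v/, /g/, /t/ stranded (no codas are permitted; onsets are limited to one consonant).

4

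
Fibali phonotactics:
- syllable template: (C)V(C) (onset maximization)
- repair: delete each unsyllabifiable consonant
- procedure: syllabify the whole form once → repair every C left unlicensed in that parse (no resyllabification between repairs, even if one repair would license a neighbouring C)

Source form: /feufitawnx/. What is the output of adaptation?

Under (C)V(C), the unsyllabifiable consonants are /n/, /x/ (at most one coda consonant is licensed; onsets are limited to one consonant).
Deletion applies to /n/, /x/.

feufitaw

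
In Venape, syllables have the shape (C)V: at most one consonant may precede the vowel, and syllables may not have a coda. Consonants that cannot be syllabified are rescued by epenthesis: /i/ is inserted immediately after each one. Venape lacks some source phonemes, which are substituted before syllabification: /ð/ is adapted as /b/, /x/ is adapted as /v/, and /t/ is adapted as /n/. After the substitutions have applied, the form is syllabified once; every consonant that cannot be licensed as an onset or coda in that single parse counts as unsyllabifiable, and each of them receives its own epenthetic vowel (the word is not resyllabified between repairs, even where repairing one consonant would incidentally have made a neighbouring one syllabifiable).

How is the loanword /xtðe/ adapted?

Substitution: /x/ → /v/, /t/ → /n/, /ð/ → /b/, giving /vnbe/.
The consonants /v/, /n/ cannot be parsed into a legal (C)V syllable (no codas are permitted; onsets are limited to one consonant).
Each unlicensed consonant becomes the onset of a new syllable: /v/ → /vi/, /n/ → /ni/.

vinibe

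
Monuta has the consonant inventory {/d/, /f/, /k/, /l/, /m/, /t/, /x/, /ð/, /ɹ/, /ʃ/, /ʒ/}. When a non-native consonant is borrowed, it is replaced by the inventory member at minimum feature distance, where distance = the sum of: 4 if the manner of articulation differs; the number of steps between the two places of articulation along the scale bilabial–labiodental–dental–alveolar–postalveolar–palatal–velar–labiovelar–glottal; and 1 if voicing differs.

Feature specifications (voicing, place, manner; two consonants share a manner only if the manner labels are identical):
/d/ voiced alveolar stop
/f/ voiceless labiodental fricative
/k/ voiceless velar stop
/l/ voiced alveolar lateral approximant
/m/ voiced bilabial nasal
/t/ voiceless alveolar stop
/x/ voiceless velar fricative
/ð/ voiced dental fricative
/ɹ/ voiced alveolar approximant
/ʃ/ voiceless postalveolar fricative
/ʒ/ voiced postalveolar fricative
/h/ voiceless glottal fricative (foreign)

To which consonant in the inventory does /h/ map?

x

/x/ is closest: same manner (fricative), place distance 2 (glottal→velar), same voicing; total 2. Next closest is /ʃ/ at distance 4.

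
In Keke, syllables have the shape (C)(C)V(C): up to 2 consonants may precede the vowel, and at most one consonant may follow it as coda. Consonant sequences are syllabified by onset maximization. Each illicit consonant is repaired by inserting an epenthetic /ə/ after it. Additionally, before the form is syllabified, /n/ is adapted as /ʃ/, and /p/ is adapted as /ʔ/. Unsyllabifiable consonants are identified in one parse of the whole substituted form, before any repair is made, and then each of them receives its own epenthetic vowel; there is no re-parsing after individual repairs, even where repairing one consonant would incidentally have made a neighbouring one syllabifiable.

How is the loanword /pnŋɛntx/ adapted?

Substitution: /p/ → /ʔ/, /n/ → /ʃ/, giving /ʔʃŋɛʃtx/.
The consonants /ʔ/, /t/, /x/ cannot be parsed into a legal (C)(C)V(C) syllable (at most one coda consonant is licensed; onsets may contain at most 2 consonants).
Each unlicensed consonant becomes the onset of a new syllable: /ʔ/ → /ʔə/, /t/ → /tə/, /x/ → /xə/.

ʔəʃŋɛʃtəxə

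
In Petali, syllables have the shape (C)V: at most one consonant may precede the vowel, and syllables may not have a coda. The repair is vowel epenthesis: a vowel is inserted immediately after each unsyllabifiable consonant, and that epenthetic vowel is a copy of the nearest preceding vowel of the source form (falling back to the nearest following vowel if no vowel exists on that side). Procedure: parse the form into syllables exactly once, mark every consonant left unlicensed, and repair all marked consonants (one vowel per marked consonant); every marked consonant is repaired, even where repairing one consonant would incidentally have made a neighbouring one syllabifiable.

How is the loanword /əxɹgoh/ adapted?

The consonants /x/, /ɹ/, /h/ cannot be parsed into a legal (C)V syllable (no codas are permitted; onsets are limited to one consonant).
Inserting the epenthetic vowel yields /x/ → /xə/, /ɹ/ → /ɹə/, /h/ → /ho/.

əxəɹəgoho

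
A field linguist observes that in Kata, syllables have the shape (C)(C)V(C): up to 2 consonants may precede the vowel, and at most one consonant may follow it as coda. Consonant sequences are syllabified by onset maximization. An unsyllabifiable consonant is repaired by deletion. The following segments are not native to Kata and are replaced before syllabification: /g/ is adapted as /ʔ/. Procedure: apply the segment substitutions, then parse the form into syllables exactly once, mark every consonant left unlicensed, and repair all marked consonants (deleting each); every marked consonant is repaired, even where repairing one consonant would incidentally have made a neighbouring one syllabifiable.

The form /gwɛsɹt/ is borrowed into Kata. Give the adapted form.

Substitution: /g/ → /ʔ/, giving /ʔwɛsɹt/.
The consonants /ɹ/, /t/ cannot be parsed into a legal (C)(C)V(C) syllable (at most one coda consonant is licensed; onsets may contain at most 2 consonants).
Each unlicensed consonant is deleted: /ɹ/, /t/.

ʔwɛs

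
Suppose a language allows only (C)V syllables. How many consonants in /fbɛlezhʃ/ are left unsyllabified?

4

The consonants /f/, /z/, /h/, /ʃ/ cannot be parsed into a legal (C)V syllable (no codas are permitted; onsets are limited to one consonant).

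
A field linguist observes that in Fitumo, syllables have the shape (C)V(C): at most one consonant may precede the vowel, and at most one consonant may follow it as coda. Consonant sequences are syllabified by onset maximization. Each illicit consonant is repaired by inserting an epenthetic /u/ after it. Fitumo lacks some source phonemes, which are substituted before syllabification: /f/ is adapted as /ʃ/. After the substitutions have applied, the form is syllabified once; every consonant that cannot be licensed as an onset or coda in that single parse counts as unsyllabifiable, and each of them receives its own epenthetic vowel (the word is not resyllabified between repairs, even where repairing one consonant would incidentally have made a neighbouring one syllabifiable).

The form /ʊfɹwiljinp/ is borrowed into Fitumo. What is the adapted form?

Substitution: /f/ → /ʃ/, giving /ʊʃɹwiljinp/.
The consonants /ɹ/, /p/ cannot be parsed into a legal (C)V(C) syllable (at most one coda consonant is licensed; onsets are limited to one consonant).
Each unlicensed consonant becomes the onset of a new syllable: /ɹ/ → /ɹu/, /p/ → /pu/.

ʊʃɹuwiljinpu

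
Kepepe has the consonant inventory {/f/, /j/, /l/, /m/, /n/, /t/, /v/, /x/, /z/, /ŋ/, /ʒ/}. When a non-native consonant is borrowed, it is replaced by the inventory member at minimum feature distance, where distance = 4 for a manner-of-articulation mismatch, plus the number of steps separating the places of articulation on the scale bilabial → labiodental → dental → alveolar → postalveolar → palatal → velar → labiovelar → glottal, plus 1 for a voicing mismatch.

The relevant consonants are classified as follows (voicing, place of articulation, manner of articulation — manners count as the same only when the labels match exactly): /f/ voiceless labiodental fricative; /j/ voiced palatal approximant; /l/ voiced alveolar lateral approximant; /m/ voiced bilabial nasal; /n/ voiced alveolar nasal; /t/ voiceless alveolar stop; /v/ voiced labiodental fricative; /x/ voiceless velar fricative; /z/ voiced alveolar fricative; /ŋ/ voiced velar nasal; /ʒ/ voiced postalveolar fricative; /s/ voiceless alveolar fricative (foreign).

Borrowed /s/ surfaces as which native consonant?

/z/ is closest: same manner (fricative), place distance 0 (alveolar→alveolar), voicing differs (+1); total 1. Next closest is /f/ at distance 2.

z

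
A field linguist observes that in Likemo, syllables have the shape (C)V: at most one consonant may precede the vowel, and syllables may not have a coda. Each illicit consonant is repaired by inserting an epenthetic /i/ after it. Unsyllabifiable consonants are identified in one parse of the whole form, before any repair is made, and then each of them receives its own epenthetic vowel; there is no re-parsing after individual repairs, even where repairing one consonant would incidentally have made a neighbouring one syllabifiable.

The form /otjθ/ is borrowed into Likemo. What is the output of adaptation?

The consonants /t/, /j/, /θ/ cannot be parsed into a legal (C)V syllable (no codas are permitted; onsets are limited to one consonant).
Inserting the epenthetic vowel yields /t/ → /ti/, /j/ → /ji/, /θ/ → /θi/.

otijiθi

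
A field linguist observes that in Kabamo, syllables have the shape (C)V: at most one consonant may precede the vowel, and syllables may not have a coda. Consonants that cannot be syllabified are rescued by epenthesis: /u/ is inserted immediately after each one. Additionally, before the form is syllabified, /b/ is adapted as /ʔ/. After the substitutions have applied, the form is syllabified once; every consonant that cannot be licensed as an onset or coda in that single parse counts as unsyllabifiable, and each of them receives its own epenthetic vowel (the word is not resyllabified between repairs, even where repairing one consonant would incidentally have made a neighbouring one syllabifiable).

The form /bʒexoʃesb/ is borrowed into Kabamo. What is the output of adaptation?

ʔuʒexoʃesuʔu

Substitution: /b/ → /ʔ/, giving /ʔʒexoʃesʔ/.
The consonants /ʔ/, /s/, /ʔ/ cannot be parsed into a legal (C)V syllable (no codas are permitted; onsets are limited to one consonant).
Inserting the epenthetic vowel yields /ʔ/ → /ʔu/, /s/ → /su/, /ʔ/ → /ʔu/.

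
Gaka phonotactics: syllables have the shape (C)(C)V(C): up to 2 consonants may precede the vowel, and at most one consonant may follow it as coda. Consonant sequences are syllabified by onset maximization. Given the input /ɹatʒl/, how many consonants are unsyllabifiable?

2

Syllabifying with onset maximization leaves /ʒ/, /l/ stranded (at most one coda consonant is licensed; onsets may contain at most 2 consonants).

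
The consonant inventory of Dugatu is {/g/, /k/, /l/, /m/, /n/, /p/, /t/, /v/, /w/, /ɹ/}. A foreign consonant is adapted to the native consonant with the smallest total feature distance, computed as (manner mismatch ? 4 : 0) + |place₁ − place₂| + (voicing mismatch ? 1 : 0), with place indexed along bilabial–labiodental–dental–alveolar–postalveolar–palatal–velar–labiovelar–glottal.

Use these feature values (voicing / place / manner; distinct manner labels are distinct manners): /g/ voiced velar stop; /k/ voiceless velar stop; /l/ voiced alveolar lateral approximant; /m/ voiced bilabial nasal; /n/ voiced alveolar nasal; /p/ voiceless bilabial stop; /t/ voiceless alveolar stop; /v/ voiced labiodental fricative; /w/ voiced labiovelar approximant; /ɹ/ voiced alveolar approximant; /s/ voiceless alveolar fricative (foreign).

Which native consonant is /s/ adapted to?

/v/ is closest: same manner (fricative), place distance 2 (alveolar→labiodental), voicing differs (+1); total 3. Next closest is /t/ at distance 4.

v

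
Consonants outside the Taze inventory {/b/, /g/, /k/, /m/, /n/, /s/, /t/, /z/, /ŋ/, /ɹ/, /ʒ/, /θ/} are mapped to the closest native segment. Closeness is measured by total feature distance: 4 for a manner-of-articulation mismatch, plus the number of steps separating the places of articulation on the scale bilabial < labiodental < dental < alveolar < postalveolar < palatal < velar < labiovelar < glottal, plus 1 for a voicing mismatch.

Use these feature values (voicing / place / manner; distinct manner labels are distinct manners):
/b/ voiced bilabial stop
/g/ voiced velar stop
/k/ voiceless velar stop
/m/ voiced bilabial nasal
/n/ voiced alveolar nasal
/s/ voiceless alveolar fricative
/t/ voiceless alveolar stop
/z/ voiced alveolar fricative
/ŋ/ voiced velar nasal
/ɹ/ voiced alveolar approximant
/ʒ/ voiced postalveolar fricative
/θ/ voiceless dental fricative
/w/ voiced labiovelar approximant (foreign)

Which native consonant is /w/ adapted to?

/ɹ/ is closest: same manner (approximant), place distance 4 (labiovelar→alveolar), same voicing; total 4. Next closest is /g/ at distance 5.

ɹ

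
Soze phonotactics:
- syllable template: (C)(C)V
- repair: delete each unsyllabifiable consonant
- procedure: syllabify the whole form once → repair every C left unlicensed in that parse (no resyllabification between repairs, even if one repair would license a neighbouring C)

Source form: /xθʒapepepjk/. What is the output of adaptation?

The consonants /x/, /p/, /j/, /k/ cannot be parsed into a legal (C)(C)V syllable (no codas are permitted; onsets may contain at most 2 consonants).
Deleting the stranded consonants removes /x/, /p/, /j/, /k/.

θʒapepe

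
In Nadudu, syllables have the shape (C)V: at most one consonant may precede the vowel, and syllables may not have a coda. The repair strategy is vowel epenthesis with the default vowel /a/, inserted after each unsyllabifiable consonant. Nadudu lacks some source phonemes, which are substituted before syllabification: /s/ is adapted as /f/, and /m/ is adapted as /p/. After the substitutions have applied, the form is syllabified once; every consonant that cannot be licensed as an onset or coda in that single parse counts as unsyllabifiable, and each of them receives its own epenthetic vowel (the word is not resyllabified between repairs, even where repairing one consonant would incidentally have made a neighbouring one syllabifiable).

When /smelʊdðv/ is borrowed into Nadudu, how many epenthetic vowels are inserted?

4

After substitution the input is /fpelʊdðv/.
The unsyllabifiable consonants are /f/, /d/, /ð/, /v/; each receives one epenthetic vowel.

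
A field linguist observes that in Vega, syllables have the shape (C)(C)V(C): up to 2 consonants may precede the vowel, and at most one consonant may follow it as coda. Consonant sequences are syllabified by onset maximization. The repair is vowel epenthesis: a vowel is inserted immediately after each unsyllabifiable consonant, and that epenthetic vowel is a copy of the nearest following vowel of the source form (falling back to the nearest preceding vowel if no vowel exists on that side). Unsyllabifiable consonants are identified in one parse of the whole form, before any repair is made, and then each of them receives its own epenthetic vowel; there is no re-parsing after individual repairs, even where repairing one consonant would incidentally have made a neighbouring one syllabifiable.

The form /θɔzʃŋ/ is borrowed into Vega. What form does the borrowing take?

θɔzʃɔŋɔ

Under (C)(C)V(C), the unsyllabifiable consonants are /ʃ/, /ŋ/ (at most one coda consonant is licensed; onsets may contain at most 2 consonants).
Epenthesis after each stranded consonant: /ʃ/ → /ʃɔ/, /ŋ/ → /ŋɔ/.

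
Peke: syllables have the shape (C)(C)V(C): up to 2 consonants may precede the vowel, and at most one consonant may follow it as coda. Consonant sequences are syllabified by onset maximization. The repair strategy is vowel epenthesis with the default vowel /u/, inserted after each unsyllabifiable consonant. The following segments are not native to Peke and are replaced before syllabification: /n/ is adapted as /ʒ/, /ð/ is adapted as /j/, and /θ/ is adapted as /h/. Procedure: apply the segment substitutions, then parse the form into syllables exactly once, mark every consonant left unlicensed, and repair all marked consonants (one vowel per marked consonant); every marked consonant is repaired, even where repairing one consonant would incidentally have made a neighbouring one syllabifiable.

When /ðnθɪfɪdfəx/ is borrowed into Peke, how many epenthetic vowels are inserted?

After substitution the input is /jʒhɪfɪdfəx/.
The unsyllabifiable consonants are /j/; each receives one epenthetic vowel.

1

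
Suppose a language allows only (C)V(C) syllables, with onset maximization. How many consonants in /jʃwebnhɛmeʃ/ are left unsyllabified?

3

Syllabifying with onset maximization leaves /j/, /ʃ/, /n/ stranded (at most one coda consonant is licensed; onsets are limited to one consonant).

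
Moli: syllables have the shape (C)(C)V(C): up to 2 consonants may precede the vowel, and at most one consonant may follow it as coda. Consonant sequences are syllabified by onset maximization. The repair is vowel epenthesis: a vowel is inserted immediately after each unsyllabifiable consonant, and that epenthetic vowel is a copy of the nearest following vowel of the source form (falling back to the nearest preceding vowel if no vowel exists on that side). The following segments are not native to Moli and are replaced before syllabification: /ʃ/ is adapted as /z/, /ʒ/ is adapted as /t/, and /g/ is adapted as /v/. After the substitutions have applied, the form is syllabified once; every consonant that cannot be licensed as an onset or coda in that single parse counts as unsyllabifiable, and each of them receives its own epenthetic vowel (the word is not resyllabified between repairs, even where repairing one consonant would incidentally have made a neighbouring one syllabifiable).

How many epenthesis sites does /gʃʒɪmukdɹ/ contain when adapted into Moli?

3

After substitution the input is /vztɪmukdɹ/.
The unsyllabifiable consonants are /v/, /d/, /ɹ/; each receives one epenthetic vowel.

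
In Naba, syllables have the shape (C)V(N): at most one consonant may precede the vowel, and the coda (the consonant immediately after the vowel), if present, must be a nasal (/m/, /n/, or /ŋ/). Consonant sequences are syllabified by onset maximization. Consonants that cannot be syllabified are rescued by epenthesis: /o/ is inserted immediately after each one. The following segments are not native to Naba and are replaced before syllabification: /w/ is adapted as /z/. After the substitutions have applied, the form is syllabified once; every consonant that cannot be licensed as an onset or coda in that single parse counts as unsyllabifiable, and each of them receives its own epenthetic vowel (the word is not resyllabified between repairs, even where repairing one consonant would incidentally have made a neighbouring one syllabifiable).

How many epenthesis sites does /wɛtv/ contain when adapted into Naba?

2

After substitution the input is /zɛtv/.
The unsyllabifiable consonants are /t/, /v/; each receives one epenthetic vowel.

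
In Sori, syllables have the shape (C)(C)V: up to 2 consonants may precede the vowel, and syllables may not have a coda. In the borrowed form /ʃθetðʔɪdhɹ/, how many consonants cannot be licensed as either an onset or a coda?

4

Under (C)(C)V, the unsyllabifiable consonants are /t/, /d/, /h/, /ɹ/ (no codas are permitted; onsets may contain at most 2 consonants).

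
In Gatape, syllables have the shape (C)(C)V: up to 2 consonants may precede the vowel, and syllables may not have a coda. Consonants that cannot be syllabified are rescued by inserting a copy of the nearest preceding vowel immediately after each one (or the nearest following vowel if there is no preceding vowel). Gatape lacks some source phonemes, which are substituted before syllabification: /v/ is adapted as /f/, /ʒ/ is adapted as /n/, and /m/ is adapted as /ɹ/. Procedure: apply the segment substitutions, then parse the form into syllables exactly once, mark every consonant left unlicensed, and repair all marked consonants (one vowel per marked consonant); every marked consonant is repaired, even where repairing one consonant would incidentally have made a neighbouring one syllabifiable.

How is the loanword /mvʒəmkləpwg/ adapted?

Substitution: /m/ → /ɹ/, /v/ → /f/, /ʒ/ → /n/, giving /ɹfnəɹkləpwg/.
The consonants /ɹ/, /ɹ/, /p/, /w/, /g/ cannot be parsed into a legal (C)(C)V syllable (no codas are permitted; onsets may contain at most 2 consonants).
Epenthesis after each stranded consonant: /ɹ/ → /ɹə/, /ɹ/ → /ɹə/, /p/ → /pə/, /w/ → /wə/, /g/ → /gə/.

ɹəfnəɹəkləpəwəgə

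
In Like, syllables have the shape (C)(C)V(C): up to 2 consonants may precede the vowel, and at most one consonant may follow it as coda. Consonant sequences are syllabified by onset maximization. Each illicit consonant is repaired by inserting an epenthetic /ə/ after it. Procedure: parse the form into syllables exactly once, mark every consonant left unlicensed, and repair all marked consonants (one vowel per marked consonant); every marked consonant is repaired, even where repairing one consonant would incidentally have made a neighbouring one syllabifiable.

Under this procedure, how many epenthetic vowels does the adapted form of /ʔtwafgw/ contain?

3

The unsyllabifiable consonants are /ʔ/, /g/, /w/; each receives one epenthetic vowel.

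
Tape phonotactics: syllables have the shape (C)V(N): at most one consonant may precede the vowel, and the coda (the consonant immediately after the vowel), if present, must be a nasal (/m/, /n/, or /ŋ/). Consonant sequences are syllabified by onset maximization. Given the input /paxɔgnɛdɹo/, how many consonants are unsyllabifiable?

2

The consonants /g/, /d/ cannot be parsed into a legal (C)V(N) syllable (only a nasal (/m/, /n/, or /ŋ/) is licensed in coda position; onsets are limited to one consonant).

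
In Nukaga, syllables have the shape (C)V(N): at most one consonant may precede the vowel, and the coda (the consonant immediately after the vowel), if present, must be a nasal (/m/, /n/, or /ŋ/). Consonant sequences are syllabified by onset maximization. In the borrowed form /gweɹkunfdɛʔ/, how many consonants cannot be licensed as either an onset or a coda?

The consonants /g/, /ɹ/, /f/, /ʔ/ cannot be parsed into a legal (C)V(N) syllable (only a nasal (/m/, /n/, or /ŋ/) is licensed in coda position; onsets are limited to one consonant).

4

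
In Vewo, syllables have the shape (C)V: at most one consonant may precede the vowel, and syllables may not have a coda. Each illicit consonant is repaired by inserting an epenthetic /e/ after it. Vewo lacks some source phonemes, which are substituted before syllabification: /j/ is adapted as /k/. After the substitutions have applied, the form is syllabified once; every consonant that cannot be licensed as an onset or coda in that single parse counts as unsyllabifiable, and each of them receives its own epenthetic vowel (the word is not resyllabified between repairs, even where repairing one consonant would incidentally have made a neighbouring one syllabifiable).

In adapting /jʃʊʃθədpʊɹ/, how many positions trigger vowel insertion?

4

After substitution the input is /kʃʊʃθədpʊɹ/.
The unsyllabifiable consonants are /k/, /ʃ/, /d/, /ɹ/; each receives one epenthetic vowel.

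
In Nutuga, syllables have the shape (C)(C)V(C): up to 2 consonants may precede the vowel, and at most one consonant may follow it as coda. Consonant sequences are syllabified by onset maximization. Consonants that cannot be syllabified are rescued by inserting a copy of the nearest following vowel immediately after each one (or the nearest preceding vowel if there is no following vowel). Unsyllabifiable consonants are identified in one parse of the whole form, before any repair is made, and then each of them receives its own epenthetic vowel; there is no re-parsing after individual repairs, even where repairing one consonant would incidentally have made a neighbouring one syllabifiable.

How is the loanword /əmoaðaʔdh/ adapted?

The consonants /d/, /h/ cannot be parsed into a legal (C)(C)V(C) syllable (at most one coda consonant is licensed; onsets may contain at most 2 consonants).
Epenthesis after each stranded consonant: /d/ → /da/, /h/ → /ha/.

əmoaðaʔdaha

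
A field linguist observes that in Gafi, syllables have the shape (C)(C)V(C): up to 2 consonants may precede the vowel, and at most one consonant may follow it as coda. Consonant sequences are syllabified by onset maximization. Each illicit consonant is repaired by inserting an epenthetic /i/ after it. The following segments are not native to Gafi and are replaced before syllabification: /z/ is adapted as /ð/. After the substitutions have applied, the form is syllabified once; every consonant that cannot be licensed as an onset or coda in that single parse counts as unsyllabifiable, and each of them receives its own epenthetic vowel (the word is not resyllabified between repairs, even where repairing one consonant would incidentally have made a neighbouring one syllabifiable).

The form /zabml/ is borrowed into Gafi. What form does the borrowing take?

Substitution: /z/ → /ð/, giving /ðabml/.
Syllabifying with onset maximization leaves /m/, /l/ stranded (at most one coda consonant is licensed; onsets may contain at most 2 consonants).
Each unlicensed consonant becomes the onset of a new syllable: /m/ → /mi/, /l/ → /li/.

ðabmili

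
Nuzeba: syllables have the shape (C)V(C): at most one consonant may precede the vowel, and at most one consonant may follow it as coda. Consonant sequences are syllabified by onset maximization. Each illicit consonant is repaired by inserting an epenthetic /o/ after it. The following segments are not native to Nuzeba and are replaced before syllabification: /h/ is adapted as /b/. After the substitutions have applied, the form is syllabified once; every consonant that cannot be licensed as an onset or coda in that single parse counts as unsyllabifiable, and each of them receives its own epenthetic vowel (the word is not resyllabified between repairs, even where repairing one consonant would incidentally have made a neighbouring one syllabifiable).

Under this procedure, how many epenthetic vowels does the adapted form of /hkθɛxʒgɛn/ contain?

After substitution the input is /bkθɛxʒgɛn/.
The unsyllabifiable consonants are /b/, /k/, /ʒ/; each receives one epenthetic vowel.

3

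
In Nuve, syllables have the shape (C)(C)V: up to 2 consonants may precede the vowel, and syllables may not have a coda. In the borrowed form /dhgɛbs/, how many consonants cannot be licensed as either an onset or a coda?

The consonants /d/, /b/, /s/ cannot be parsed into a legal (C)(C)V syllable (no codas are permitted; onsets may contain at most 2 consonants).

3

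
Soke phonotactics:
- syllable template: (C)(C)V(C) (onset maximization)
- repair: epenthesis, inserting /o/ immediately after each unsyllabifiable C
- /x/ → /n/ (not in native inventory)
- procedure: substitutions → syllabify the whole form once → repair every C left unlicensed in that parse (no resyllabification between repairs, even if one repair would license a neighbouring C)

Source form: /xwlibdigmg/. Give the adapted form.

nowlibdigmogo

Substitution: /x/ → /n/, giving /nwlibdigmg/.
Under (C)(C)V(C), the unsyllabifiable consonants are /n/, /m/, /g/ (at most one coda consonant is licensed; onsets may contain at most 2 consonants).
Each unlicensed consonant becomes the onset of a new syllable: /n/ → /no/, /m/ → /mo/, /g/ → /go/.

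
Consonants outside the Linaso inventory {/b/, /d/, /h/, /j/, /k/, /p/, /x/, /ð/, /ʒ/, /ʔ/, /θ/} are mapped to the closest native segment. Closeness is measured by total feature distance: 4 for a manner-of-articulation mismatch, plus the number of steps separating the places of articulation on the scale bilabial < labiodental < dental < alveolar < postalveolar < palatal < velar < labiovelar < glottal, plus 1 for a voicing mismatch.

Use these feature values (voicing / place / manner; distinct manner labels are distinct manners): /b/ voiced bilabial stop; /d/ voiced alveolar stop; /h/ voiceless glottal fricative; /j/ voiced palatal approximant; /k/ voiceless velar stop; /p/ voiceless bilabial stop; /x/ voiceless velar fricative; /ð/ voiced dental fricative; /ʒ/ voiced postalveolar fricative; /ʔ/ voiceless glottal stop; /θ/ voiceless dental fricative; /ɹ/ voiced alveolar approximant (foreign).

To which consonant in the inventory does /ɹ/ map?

/j/ is closest: same manner (approximant), place distance 2 (alveolar→palatal), same voicing; total 2. Next closest is /d/ at distance 4.

j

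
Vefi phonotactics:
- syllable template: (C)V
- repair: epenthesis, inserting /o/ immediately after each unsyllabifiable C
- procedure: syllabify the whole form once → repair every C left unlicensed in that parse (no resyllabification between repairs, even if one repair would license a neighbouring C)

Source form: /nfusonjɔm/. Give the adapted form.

nofusonojɔmo

Syllabifying with onset maximization leaves /n/, /n/, /m/ stranded (no codas are permitted; onsets are limited to one consonant).
Each unlicensed consonant becomes the onset of a new syllable: /n/ → /no/, /n/ → /no/, /m/ → /mo/.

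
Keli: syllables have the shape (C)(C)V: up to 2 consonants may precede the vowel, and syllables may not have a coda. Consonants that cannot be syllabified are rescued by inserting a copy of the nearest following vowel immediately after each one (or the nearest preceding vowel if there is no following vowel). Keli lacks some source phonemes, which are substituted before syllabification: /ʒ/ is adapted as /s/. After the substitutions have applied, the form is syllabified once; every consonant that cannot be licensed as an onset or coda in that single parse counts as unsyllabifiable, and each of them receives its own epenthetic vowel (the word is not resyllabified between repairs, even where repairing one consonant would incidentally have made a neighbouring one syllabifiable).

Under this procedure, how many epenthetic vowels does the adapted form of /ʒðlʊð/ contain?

After substitution the input is /sðlʊð/.
The unsyllabifiable consonants are /s/, /ð/; each receives one epenthetic vowel.

2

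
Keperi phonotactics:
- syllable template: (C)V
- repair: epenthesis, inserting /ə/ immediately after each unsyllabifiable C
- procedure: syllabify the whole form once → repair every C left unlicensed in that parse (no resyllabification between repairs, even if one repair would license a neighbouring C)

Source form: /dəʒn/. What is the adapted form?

dəʒənə

Under (C)V, the unsyllabifiable consonants are /ʒ/, /n/ (no codas are permitted; onsets are limited to one consonant).
Inserting the epenthetic vowel yields /ʒ/ → /ʒə/, /n/ → /nə/.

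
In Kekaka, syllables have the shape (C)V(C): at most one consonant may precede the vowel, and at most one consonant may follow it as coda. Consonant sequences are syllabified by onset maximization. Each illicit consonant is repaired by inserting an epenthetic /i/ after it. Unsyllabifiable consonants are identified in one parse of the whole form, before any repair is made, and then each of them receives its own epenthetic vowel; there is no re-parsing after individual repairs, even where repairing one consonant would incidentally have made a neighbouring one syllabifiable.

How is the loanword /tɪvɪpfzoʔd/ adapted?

tɪvɪpfizoʔdi

Under (C)V(C), the unsyllabifiable consonants are /f/, /d/ (at most one coda consonant is licensed; onsets are limited to one consonant).
Epenthesis after each stranded consonant: /f/ → /fi/, /d/ → /di/.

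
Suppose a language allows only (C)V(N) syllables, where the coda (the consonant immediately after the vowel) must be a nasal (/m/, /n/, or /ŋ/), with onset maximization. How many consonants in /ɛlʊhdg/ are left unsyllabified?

The consonants /h/, /d/, /g/ cannot be parsed into a legal (C)V(N) syllable (only a nasal (/m/, /n/, or /ŋ/) is licensed in coda position; onsets are limited to one consonant).

3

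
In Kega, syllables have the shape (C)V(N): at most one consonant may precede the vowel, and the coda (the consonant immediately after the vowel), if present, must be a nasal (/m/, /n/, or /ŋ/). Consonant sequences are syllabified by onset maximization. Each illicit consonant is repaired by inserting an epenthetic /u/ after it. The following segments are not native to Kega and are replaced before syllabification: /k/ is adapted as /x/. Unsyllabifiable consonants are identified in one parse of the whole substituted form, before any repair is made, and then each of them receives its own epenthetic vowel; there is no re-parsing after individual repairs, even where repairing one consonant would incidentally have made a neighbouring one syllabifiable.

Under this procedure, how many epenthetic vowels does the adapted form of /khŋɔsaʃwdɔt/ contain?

5

After substitution the input is /xhŋɔsaʃwdɔt/.
The unsyllabifiable consonants are /x/, /h/, /ʃ/, /w/, /t/; each receives one epenthetic vowel.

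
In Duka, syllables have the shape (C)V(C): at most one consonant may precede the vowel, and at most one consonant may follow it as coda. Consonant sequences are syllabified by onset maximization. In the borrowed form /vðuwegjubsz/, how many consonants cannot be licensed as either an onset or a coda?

3

The consonants /v/, /s/, /z/ cannot be parsed into a legal (C)V(C) syllable (at most one coda consonant is licensed; onsets are limited to one consonant).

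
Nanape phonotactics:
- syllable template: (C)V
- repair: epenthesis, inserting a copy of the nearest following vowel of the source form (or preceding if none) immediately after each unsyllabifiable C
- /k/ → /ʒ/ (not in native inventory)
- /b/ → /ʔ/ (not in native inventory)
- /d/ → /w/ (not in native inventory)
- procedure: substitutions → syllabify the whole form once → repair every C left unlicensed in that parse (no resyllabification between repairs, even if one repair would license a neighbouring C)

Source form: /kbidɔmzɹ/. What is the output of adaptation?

ʒiʔiwɔmɔzɔɹɔ

Substitution: /k/ → /ʒ/, /b/ → /ʔ/, /d/ → /w/, giving /ʒʔiwɔmzɹ/.
Syllabifying with onset maximization leaves /ʒ/, /m/, /z/, /ɹ/ stranded (no codas are permitted; onsets are limited to one consonant).
Each unlicensed consonant becomes the onset of a new syllable: /ʒ/ → /ʒi/, /m/ → /mɔ/, /z/ → /zɔ/, /ɹ/ → /ɹɔ/.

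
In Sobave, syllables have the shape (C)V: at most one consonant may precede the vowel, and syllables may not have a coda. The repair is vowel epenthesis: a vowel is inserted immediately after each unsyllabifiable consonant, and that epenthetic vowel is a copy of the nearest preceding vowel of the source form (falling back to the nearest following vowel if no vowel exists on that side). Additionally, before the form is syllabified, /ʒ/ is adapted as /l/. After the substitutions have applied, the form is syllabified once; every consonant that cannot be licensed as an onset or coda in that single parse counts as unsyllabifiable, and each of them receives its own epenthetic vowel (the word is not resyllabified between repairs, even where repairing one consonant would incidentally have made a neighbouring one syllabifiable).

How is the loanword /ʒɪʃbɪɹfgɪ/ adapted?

lɪʃɪbɪɹɪfɪgɪ

Substitution: /ʒ/ → /l/, giving /lɪʃbɪɹfgɪ/.
Syllabifying with onset maximization leaves /ʃ/, /ɹ/, /f/ stranded (no codas are permitted; onsets are limited to one consonant).
Each unlicensed consonant becomes the onset of a new syllable: /ʃ/ → /ʃɪ/, /ɹ/ → /ɹɪ/, /f/ → /fɪ/.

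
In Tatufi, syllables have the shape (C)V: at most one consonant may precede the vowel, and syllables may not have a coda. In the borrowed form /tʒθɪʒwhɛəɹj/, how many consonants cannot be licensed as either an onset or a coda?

6

Under (C)V, the unsyllabifiable consonants are /t/, /ʒ/, /ʒ/, /w/, /ɹ/, /j/ (no codas are permitted; onsets are limited to one consonant).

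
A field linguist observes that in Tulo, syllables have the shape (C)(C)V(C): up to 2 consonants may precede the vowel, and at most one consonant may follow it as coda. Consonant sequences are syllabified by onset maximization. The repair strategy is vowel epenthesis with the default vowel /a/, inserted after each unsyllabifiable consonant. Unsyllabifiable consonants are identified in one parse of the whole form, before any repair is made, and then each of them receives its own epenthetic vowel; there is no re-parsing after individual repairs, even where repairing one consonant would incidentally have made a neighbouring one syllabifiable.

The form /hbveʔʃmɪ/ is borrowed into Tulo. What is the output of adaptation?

habveʔʃmɪ

Syllabifying with onset maximization leaves /h/ stranded (at most one coda consonant is licensed; onsets may contain at most 2 consonants).
Epenthesis after each stranded consonant: /h/ → /ha/.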